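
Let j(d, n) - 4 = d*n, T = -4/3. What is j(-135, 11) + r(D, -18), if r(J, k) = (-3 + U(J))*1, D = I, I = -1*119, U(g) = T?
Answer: -4456/3 ≈ -1485.3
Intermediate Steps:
T = -4/3 (T = -4*⅓ = -4/3 ≈ -1.3333)
U(g) = -4/3
j(d, n) = 4 + d*n
I = -119
D = -119
r(J, k) = -13/3 (r(J, k) = (-3 - 4/3)*1 = -13/3*1 = -13/3)
j(-135, 11) + r(D, -18) = (4 - 135*11) - 13/3 = (4 - 1485) - 13/3 = -1481 - 13/3 = -4456/3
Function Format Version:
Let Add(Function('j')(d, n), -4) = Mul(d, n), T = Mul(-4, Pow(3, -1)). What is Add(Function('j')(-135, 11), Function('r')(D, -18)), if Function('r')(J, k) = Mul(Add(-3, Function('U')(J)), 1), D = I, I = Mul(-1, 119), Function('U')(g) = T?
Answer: Rational(-4456, 3) ≈ -1485.3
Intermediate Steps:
T = Rational(-4, 3) (T = Mul(-4, Rational(1, 3)) = Rational(-4, 3) ≈ -1.3333)
Function('U')(g) = Rational(-4, 3)
Function('j')(d, n) = Add(4, Mul(d, n))
I = -119
D = -119
Function('r')(J, k) = Rational(-13, 3) (Function('r')(J, k) = Mul(Add(-3, Rational(-4, 3)), 1) = Mul(Rational(-13, 3), 1) = Rational(-13, 3))
Add(Function('j')(-135, 11), Function('r')(D, -18)) = Add(Add(4, Mul(-135, 11)), Rational(-13, 3)) = Add(Add(4, -1485), Rational(-13, 3)) = Add(-1481, Rational(-13, 3)) = Rational(-4456, 3)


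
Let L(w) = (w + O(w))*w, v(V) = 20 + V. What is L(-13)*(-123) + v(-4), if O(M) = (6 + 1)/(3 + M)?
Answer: -218903/10 ≈ -21890.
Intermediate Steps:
O(M) = 7/(3 + M)
L(w) = w*(w + 7/(3 + w)) (L(w) = (w + 7/(3 + w))*w = w*(w + 7/(3 + w)))
L(-13)*(-123) + v(-4) = -13*(7 - 13*(3 - 13))/(3 - 13)*(-123) + (20 - 4) = -13*(7 - 13*(-10))/(-10)*(-123) + 16 = -13*(-⅒)*(7 + 130)*(-123) + 16 = -13*(-⅒)*137*(-123) + 16 = (1781/10)*(-123) + 16 = -219063/10 + 16 = -218903/10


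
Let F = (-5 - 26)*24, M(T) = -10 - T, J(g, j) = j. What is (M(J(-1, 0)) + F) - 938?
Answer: -1692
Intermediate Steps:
F = -744 (F = -31*24 = -744)
(M(J(-1, 0)) + F) - 938 = ((-10 - 1*0) - 744) - 938 = ((-10 + 0) - 744) - 938 = (-10 - 744) - 938 = -754 - 938 = -1692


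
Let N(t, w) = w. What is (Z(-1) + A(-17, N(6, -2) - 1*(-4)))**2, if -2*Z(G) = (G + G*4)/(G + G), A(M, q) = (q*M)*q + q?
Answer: 72361/16 ≈ 4522.6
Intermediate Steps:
A(M, q) = q + M*q**2 (A(M, q) = (M*q)*q + q = M*q**2 + q = q + M*q**2)
Z(G) = -5/4 (Z(G) = -(G + G*4)/(2*(G + G)) = -(G + 4*G)/(2*(2*G)) = -5*G*1/(2*G)/2 = -1/2*5/2 = -5/4)
(Z(-1) + A(-17, N(6, -2) - 1*(-4)))**2 = (-5/4 + (-2 - 1*(-4))*(1 - 17*(-2 - 1*(-4))))**2 = (-5/4 + (-2 + 4)*(1 - 17*(-2 + 4)))**2 = (-5/4 + 2*(1 - 17*2))**2 = (-5/4 + 2*(1 - 34))**2 = (-5/4 + 2*(-33))**2 = (-5/4 - 66)**2 = (-269/4)**2 = 72361/16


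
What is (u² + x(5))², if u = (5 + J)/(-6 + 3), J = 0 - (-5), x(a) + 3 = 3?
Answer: 10000/81 ≈ 123.46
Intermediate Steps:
x(a) = 0 (x(a) = -3 + 3 = 0)
J = 5 (J = 0 - 1*(-5) = 0 + 5 = 5)
u = -10/3 (u = (5 + 5)/(-6 + 3) = 10/(-3) = 10*(-⅓) = -10/3 ≈ -3.3333)
(u² + x(5))² = ((-10/3)² + 0)² = (100/9 + 0)² = (100/9)² = 10000/81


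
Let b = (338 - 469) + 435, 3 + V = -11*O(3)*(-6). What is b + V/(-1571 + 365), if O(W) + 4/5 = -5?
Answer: 611683/2010 ≈ 304.32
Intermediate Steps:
O(W) = -29/5 (O(W) = -⅘ - 5 = -29/5)
V = -1929/5 (V = -3 - 11*(-29/5)*(-6) = -3 + (319/5)*(-6) = -3 - 1914/5 = -1929/5 ≈ -385.80)
b = 304 (b = -131 + 435 = 304)
b + V/(-1571 + 365) = 304 - 1929/(5*(-1571 + 365)) = 304 - 1929/5/(-1206) = 304 - 1929/5*(-1/1206) = 304 + 643/2010 = 611683/2010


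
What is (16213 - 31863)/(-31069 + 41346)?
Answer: -15650/10277 ≈ -1.5228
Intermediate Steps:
(16213 - 31863)/(-31069 + 41346) = -15650/10277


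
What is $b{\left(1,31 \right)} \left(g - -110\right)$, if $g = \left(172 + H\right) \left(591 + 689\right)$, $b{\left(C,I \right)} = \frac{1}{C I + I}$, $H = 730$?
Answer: $\frac{577335}{31} \approx 18624.0$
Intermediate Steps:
$b{\left(C,I \right)} = \frac{1}{I + C I}$
$g = 1154560$ ($g = \left(172 + 730\right) \left(591 + 689\right) = 902 \cdot 1280 = 1154560$)
$b{\left(1,31 \right)} \left(g - -110\right) = \frac{1}{31 \left(1 + 1\right)} \left(1154560 - -110\right) = \frac{1}{31 \cdot 2} \left(1154560 + \left(120 - 10\right)\right) = \frac{1}{31} \cdot \frac{1}{2} \left(1154560 + 110\right) = \frac{1}{62} \cdot 1154670 = \frac{577335}{31}$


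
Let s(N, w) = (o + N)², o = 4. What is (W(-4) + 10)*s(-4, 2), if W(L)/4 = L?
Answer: 0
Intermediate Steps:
W(L) = 4*L
s(N, w) = (4 + N)²
(W(-4) + 10)*s(-4, 2) = (4*(-4) + 10)*(4 - 4)² = (-16 + 10)*0² = -6*0 = 0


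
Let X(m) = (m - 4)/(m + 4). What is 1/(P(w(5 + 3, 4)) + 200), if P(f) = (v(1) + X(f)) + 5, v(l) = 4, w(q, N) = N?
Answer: 1/209 ≈ 0.0047847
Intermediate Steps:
X(m) = (-4 + m)/(4 + m)
P(f) = 9 + (-4 + f)/(4 + f) (P(f) = (4 + (-4 + f)/(4 + f)) + 5 = 9 + (-4 + f)/(4 + f))
1/(P(w(5 + 3, 4)) + 200) = 1/(2*(16 + 5*4)/(4 + 4) + 200) = 1/(2*(16 + 20)/8 + 200) = 1/(2*(⅛)*36 + 200) = 1/(9 + 200) = 1/209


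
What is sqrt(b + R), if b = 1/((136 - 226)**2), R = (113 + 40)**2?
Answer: sqrt(189612901)/90 ≈ 153.00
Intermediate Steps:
R = 23409 (R = 153**2 = 23409)
b = 1/8100 (b = 1/((-90)**2) = 1/8100 ≈ 0.00012346)
sqrt(b + R) = sqrt(1/8100 + 23409) = sqrt(189612901/8100) = sqrt(189612901)/90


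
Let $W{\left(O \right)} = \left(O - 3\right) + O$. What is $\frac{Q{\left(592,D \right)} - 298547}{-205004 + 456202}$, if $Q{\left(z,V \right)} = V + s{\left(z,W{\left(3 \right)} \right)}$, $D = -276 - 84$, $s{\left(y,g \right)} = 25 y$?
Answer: $- \frac{284107}{251198} \approx -1.131$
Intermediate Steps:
$W{\left(O \right)} = -3 + 2 O$ ($W{\left(O \right)} = \left(-3 + O\right) + O = -3 + 2 O$)
$D = -360$ ($D = -276 - 84 = -360$)
$Q{\left(z,V \right)} = V + 25 z$
$\frac{Q{\left(592,D \right)} - 298547}{-205004 + 456202} = \frac{\left(-360 + 25 \cdot 592\right) - 298547}{-205004 + 456202} = \frac{\left(-360 + 14800\right) - 298547}{251198} = \left(14440 - 298547\right) \frac{1}{251198} = \left(-284107\right) \frac{1}{251198} = - \frac{284107}{251198}$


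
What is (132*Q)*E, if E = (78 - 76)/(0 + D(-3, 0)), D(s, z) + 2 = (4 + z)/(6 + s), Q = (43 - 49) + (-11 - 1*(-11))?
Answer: 2376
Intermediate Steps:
Q = -6 (Q = -6 + (-11 + 11) = -6 + 0 = -6)
D(s, z) = -2 + (4 + z)/(6 + s)
E = -3 (E = (78 - 76)/(0 + (-8 + 0 - 2*(-3))/(6 - 3)) = 2/(0 + (-8 + 0 + 6)/3) = 2/(0 + (⅓)*(-2)) = 2/(0 - ⅔) = 2/(-⅔) = 2*(-3/2) = -3)
(132*Q)*E = (132*(-6))*(-3) = -792*(-3) = 2376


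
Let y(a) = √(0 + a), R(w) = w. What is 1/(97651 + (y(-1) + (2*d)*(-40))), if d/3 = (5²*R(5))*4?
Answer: -22349/499477802 - I/499477802 ≈ -4.4745e-5 - 2.0021e-9*I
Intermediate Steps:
d = 1500 (d = 3*((5²*5)*4) = 3*((25*5)*4) = 3*(125*4) = 3*500 = 1500)
y(a) = √a
1/(97651 + (y(-1) + (2*d)*(-40))) = 1/(97651 + (√(-1) + (2*1500)*(-40))) = 1/(97651 + (I + 3000*(-40))) = 1/(97651 + (I - 120000)) = 1/(97651 + (-120000 + I)) = 1/(-22349 + I) = (-22349 - I)/499477802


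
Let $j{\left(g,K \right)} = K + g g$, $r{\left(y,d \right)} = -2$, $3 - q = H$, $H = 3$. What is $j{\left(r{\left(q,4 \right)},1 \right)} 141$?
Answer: $705$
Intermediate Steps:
$q = 0$ ($q = 3 - 3 = 0$)
$j{\left(g,K \right)} = K + g^{2}$
$j{\left(r{\left(q,4 \right)},1 \right)} 141 = \left(1 + \left(-2\right)^{2}\right) 141 = \left(1 + 4\right) 141 = 5 \cdot 141 = 705$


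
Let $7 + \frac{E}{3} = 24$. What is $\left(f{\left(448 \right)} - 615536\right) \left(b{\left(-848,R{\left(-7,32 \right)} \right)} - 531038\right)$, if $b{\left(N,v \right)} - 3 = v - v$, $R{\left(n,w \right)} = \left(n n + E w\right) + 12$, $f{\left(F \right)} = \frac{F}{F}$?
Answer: $326870628725$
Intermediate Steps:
$E = 51$ ($E = -21 + 3 \cdot 24 = -21 + 72 = 51$)
$f{\left(F \right)} = 1$
$R{\left(n,w \right)} = 12 + n^{2} + 51 w$ ($R{\left(n,w \right)} = \left(n n + 51 w\right) + 12 = \left(n^{2} + 51 w\right) + 12 = 12 + n^{2} + 51 w$)
$b{\left(N,v \right)} = 3$ ($b{\left(N,v \right)} = 3 + \left(v - v\right) = 3 + 0 = 3$)
$\left(f{\left(448 \right)} - 615536\right) \left(b{\left(-848,R{\left(-7,32 \right)} \right)} - 531038\right) = \left(1 - 615536\right) \left(3 - 531038\right) = \left(-615535\right) \left(-531035\right) = 326870628725$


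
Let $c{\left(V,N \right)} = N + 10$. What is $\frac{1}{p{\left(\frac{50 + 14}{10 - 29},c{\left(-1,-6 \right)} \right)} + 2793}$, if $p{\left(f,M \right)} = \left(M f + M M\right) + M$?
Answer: $\frac{19}{53191} \approx 0.0003572$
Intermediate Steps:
$c{\left(V,N \right)} = 10 + N$
$p{\left(f,M \right)} = M + M^{2} + M f$ ($p{\left(f,M \right)} = \left(M f + M^{2}\right) + M = \left(M^{2} + M f\right) + M = M + M^{2} + M f$)
$\frac{1}{p{\left(\frac{50 + 14}{10 - 29},c{\left(-1,-6 \right)} \right)} + 2793} = \frac{1}{\left(10 - 6\right) \left(1 + \left(10 - 6\right) + \frac{50 + 14}{10 - 29}\right) + 2793} = \frac{1}{4 \left(1 + 4 + \frac{64}{-19}\right) + 2793} = \frac{1}{4 \left(1 + 4 + 64 \left(- \frac{1}{19}\right)\right) + 2793} = \frac{1}{4 \left(1 + 4 - \frac{64}{19}\right) + 2793} = \frac{1}{4 \cdot \frac{31}{19} + 2793} = \frac{1}{\frac{124}{19} + 2793} = \frac{1}{\frac{53191}{19}} = \frac{19}{53191}$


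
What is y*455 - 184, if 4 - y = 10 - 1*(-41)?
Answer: -21569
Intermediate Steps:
y = -47 (y = 4 - (10 - 1*(-41)) = 4 - (10 + 41) = 4 - 1*51 = 4 - 51 = -47)
y*455 - 184 = -47*455 - 184 = -21385 - 184 = -21569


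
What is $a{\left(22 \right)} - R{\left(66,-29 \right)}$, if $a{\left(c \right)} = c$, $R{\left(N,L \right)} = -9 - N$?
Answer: $97$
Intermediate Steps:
$a{\left(22 \right)} - R{\left(66,-29 \right)} = 22 - \left(-9 - 66\right) = 22 - -75 = 22 + 75 = 97$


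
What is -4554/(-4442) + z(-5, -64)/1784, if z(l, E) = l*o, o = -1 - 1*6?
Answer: 4139903/3962264 ≈ 1.0448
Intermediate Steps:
o = -7 (o = -1 - 6 = -7)
z(l, E) = -7*l (z(l, E) = l*(-7) = -7*l)
-4554/(-4442) + z(-5, -64)/1784 = -4554/(-4442) - 7*(-5)/1784 = -4554*(-1/4442) + 35*(1/1784) = 2277/2221 + 35/1784 = 4139903/3962264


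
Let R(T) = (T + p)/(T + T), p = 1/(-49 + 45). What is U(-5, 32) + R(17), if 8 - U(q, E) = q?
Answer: 1835/136 ≈ 13.493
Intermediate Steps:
U(q, E) = 8 - q
p = -1/4 (p = 1/(-4) = -1/4 ≈ -0.25000)
R(T) = (-1/4 + T)/(2*T) (R(T) = (T - 1/4)/(T + T) = (-1/4 + T)/((2*T)) = (-1/4 + T)*(1/(2*T)) = (-1/4 + T)/(2*T))
U(-5, 32) + R(17) = (8 - 1*(-5)) + (1/8)*(-1 + 4*17)/17 = (8 + 5) + (1/8)*(1/17)*(-1 + 68) = 13 + (1/8)*(1/17)*67 = 13 + 67/136 = 1835/136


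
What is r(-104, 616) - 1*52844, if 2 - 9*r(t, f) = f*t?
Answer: -411530/9 ≈ -45726.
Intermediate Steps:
r(t, f) = 2/9 - f*t/9
r(-104, 616) - 1*52844 = (2/9 - ⅑*616*(-104)) - 1*52844 = (2/9 + 64064/9) - 52844 = 64066/9 - 52844 = -411530/9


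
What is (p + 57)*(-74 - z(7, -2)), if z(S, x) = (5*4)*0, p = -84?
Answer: 1998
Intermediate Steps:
z(S, x) = 0 (z(S, x) = 20*0 = 0)
(p + 57)*(-74 - z(7, -2)) = (-84 + 57)*(-74 - 1*0) = -27*(-74 + 0) = -27*(-74) = 1998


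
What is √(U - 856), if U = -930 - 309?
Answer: I*√2095 ≈ 45.771*I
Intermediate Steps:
U = -1239
√(U - 856) = √(-1239 - 856) = √(-2095) = I*√2095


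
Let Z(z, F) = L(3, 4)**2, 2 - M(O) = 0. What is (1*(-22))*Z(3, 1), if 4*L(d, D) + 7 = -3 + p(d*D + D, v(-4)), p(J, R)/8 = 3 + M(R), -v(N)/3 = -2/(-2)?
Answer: -2475/2 ≈ -1237.5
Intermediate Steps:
M(O) = 2 (M(O) = 2 - 1*0 = 2 + 0 = 2)
v(N) = -3 (v(N) = -(-6)/(-2) = -(-6)*(-1)/2 = -3*1 = -3)
p(J, R) = 40 (p(J, R) = 8*(3 + 2) = 8*5 = 40)
L(d, D) = 15/2 (L(d, D) = -7/4 + (-3 + 40)/4 = -7/4 + (1/4)*37 = -7/4 + 37/4 = 15/2)
Z(z, F) = 225/4 (Z(z, F) = (15/2)**2 = 225/4)
(1*(-22))*Z(3, 1) = (1*(-22))*(225/4) = -22*225/4 = -2475/2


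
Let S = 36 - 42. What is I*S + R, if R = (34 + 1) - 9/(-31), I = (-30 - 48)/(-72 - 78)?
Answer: 24932/775 ≈ 32.170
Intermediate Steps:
I = 13/25 (I = -78/(-150) = -78*(-1/150) = 13/25 ≈ 0.52000)
S = -6
R = 1094/31 (R = 35 - 9*(-1/31) = 35 + 9/31 = 1094/31 ≈ 35.290)
I*S + R = (13/25)*(-6) + 1094/31 = -78/25 + 1094/31 = 24932/775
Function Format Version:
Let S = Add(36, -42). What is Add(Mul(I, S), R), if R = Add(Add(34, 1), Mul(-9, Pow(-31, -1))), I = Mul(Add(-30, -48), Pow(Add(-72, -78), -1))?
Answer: Rational(24932, 775) ≈ 32.170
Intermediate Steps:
I = Rational(13, 25) (I = Mul(-78, Pow(-150, -1)) = Mul(-78, Rational(-1, 150)) = Rational(13, 25) ≈ 0.52000)
S = -6
R = Rational(1094, 31) (R = Add(35, Mul(-9, Rational(-1, 31))) = Add(35, Rational(9, 31)) = Rational(1094, 31) ≈ 35.290)
Add(Mul(I, S), R) = Add(Mul(Rational(13, 25), -6), Rational(1094, 31)) = Add(Rational(-78, 25), Rational(1094, 31)) = Rational(24932, 775)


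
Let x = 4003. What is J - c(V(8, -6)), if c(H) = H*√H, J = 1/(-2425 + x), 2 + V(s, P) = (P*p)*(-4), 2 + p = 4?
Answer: 1/1578 - 46*√46 ≈ -311.99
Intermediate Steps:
p = 2 (p = -2 + 4 = 2)
V(s, P) = -2 - 8*P (V(s, P) = -2 + (P*2)*(-4) = -2 + (2*P)*(-4) = -2 - 8*P)
J = 1/1578 (J = 1/(-2425 + 4003) = 1/1578 ≈ 0.00063371)
c(H) = H^(3/2)
J - c(V(8, -6)) = 1/1578 - (-2 - 8*(-6))^(3/2) = 1/1578 - (-2 + 48)^(3/2) = 1/1578 - 46^(3/2) = 1/1578 - 46*√46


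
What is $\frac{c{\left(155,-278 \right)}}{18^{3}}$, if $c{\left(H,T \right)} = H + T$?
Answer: $- \frac{41}{1944} \approx -0.021091$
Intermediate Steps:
$\frac{c{\left(155,-278 \right)}}{18^{3}} = \frac{155 - 278}{18^{3}} = - \frac{123}{5832} = \left(-123\right) \frac{1}{5832} = - \frac{41}{1944}$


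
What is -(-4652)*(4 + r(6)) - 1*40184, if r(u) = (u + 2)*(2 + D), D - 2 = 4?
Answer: 276152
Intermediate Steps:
D = 6 (D = 2 + 4 = 6)
r(u) = 16 + 8*u (r(u) = (u + 2)*(2 + 6) = (2 + u)*8 = 16 + 8*u)
-(-4652)*(4 + r(6)) - 1*40184 = -(-4652)*(4 + (16 + 8*6)) - 1*40184 = -(-4652)*(4 + (16 + 48)) - 40184 = -(-4652)*(4 + 64) - 40184 = -(-4652)*68 - 40184 = -1163*(-272) - 40184 = 316336 - 40184 = 276152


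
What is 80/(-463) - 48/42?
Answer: -4264/3241 ≈ -1.3156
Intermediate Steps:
80/(-463) - 48/42 = 80*(-1/463) - 48*1/42 = -80/463 - 8/7 = -4264/3241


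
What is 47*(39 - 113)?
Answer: -3478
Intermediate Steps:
47*(39 - 113) = 47*(-74) = -3478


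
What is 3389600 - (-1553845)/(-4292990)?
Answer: 2910303470031/858598 ≈ 3.3896e+6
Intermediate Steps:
3389600 - (-1553845)/(-4292990) = 3389600 - (-1553845)*(-1)/4292990 = 3389600 - 1*310769/858598 = 3389600 - 310769/858598 = 2910303470031/858598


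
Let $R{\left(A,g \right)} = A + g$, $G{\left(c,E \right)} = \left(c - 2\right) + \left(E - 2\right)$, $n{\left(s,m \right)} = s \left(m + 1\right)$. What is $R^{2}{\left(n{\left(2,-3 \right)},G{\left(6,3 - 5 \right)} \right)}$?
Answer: $16$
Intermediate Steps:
$n{\left(s,m \right)} = s \left(1 + m\right)$
$G{\left(c,E \right)} = -4 + E + c$ ($G{\left(c,E \right)} = \left(-2 + c\right) + \left(-2 + E\right) = -4 + E + c$)
$R^{2}{\left(n{\left(2,-3 \right)},G{\left(6,3 - 5 \right)} \right)} = \left(2 \left(1 - 3\right) + \left(-4 + \left(3 - 5\right) + 6\right)\right)^{2} = \left(2 \left(-2\right) + \left(-4 + \left(3 - 5\right) + 6\right)\right)^{2} = \left(-4 - 0\right)^{2} = \left(-4 + 0\right)^{2} = \left(-4\right)^{2} = 16$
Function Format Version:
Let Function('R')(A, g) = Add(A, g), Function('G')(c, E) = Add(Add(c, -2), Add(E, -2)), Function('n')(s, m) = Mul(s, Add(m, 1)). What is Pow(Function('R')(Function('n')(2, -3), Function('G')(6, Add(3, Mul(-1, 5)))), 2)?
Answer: 16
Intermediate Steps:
Function('n')(s, m) = Mul(s, Add(1, m))
Function('G')(c, E) = Add(-4, E, c) (Function('G')(c, E) = Add(Add(-2, c), Add(-2, E)) = Add(-4, E, c))
Pow(Function('R')(Function('n')(2, -3), Function('G')(6, Add(3, Mul(-1, 5)))), 2) = Pow(Add(Mul(2, Add(1, -3)), Add(-4, Add(3, Mul(-1, 5)), 6)), 2) = Pow(Add(Mul(2, -2), Add(-4, Add(3, -5), 6)), 2) = Pow(Add(-4, Add(-4, -2, 6)), 2) = Pow(Add(-4, 0), 2) = Pow(-4, 2) = 16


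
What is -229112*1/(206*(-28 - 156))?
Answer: 28639/4738 ≈ 6.0445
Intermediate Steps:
-229112*1/(206*(-28 - 156)) = -229112/(206*(-184)) = -229112/(-37904) = -229112*(-1/37904) = 28639/4738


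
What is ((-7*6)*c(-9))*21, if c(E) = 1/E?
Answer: 98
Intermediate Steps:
((-7*6)*c(-9))*21 = (-7*6/(-9))*21 = -42*(-⅑)*21 = (14/3)*21 = 98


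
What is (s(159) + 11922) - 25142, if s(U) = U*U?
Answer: 12061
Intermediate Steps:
s(U) = U²
(s(159) + 11922) - 25142 = (159² + 11922) - 25142 = (25281 + 11922) - 25142 = 37203 - 25142 = 12061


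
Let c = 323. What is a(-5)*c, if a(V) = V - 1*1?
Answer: -1938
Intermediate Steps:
a(V) = -1 + V (a(V) = V - 1 = -1 + V)
a(-5)*c = (-1 - 5)*323 = -6*323 = -1938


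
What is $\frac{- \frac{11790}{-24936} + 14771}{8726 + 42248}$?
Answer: $\frac{5580931}{19258904} \approx 0.28978$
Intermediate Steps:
$\frac{- \frac{11790}{-24936} + 14771}{8726 + 42248} = \frac{\left(-11790\right) \left(- \frac{1}{24936}\right) + 14771}{50974} = \left(\frac{1965}{4156} + 14771\right) \frac{1}{50974} = \frac{61390241}{4156} \cdot \frac{1}{50974} = \frac{5580931}{19258904}$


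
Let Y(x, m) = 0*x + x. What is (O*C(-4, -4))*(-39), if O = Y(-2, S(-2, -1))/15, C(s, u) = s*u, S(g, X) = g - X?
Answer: 416/5 ≈ 83.200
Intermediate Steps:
Y(x, m) = x (Y(x, m) = 0 + x = x)
O = -2/15 ≈ -0.13333
(O*C(-4, -4))*(-39) = -(-8)*(-4)/15*(-39) = -2/15*16*(-39) = -32/15*(-39) = 416/5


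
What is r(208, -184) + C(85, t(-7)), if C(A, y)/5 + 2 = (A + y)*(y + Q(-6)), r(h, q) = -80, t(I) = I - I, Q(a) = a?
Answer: -2640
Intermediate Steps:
t(I) = 0
C(A, y) = -10 + 5*(-6 + y)*(A + y) (C(A, y) = -10 + 5*((A + y)*(y - 6)) = -10 + 5*((A + y)*(-6 + y)) = -10 + 5*((-6 + y)*(A + y)) = -10 + 5*(-6 + y)*(A + y))
r(208, -184) + C(85, t(-7)) = -80 + (-10 - 30*85 - 30*0 + 5*0² + 5*85*0) = -80 + (-10 - 2550 + 0 + 5*0 + 0) = -80 + (-10 - 2550 + 0 + 0 + 0) = -80 - 2560 = -2640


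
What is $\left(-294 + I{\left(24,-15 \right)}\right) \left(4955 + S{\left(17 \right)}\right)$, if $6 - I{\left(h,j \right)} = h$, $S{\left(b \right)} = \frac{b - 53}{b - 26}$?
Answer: $-1547208$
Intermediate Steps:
$S{\left(b \right)} = \frac{-53 + b}{-26 + b}$
$I{\left(h,j \right)} = 6 - h$
$\left(-294 + I{\left(24,-15 \right)}\right) \left(4955 + S{\left(17 \right)}\right) = \left(-294 + \left(6 - 24\right)\right) \left(4955 + \frac{-53 + 17}{-26 + 17}\right) = \left(-294 + \left(6 - 24\right)\right) \left(4955 + \frac{1}{-9} \left(-36\right)\right) = \left(-294 - 18\right) \left(4955 - -4\right) = - 312 \left(4955 + 4\right) = \left(-312\right) 4959 = -1547208$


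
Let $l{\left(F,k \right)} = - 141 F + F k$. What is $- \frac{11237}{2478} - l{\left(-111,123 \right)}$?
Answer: $- \frac{4962281}{2478} \approx -2002.5$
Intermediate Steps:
$- \frac{11237}{2478} - l{\left(-111,123 \right)} = - \frac{11237}{2478} - - 111 \left(-141 + 123\right) = \left(-11237\right) \frac{1}{2478} - \left(-111\right) \left(-18\right) = - \frac{11237}{2478} - 1998 = - \frac{4962281}{2478}$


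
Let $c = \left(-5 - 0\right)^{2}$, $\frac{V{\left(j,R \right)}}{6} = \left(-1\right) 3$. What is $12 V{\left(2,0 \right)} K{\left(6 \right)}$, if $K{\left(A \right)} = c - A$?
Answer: $-4104$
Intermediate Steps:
$V{\left(j,R \right)} = -18$ ($V{\left(j,R \right)} = 6 \left(\left(-1\right) 3\right) = 6 \left(-3\right) = -18$)
$c = 25$ ($c = \left(-5 + \left(-3 + 3\right)\right)^{2} = \left(-5 + 0\right)^{2} = \left(-5\right)^{2} = 25$)
$K{\left(A \right)} = 25 - A$
$12 V{\left(2,0 \right)} K{\left(6 \right)} = 12 \left(-18\right) \left(25 - 6\right) = - 216 \left(25 - 6\right) = \left(-216\right) 19 = -4104$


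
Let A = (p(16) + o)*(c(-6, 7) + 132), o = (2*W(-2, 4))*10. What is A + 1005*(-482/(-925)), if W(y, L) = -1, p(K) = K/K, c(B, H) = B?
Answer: -346008/185 ≈ -1870.3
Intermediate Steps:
p(K) = 1
o = -20 (o = (2*(-1))*10 = -2*10 = -20)
A = -2394 (A = (1 - 20)*(-6 + 132) = -19*126 = -2394)
A + 1005*(-482/(-925)) = -2394 + 1005*(-482/(-925)) = -2394 + 1005*(-482*(-1/925)) = -2394 + 1005*(482/925) = -2394 + 96882/185 = -346008/185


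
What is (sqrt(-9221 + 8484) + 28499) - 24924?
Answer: 3575 + I*sqrt(737) ≈ 3575.0 + 27.148*I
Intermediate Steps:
(sqrt(-9221 + 8484) + 28499) - 24924 = (sqrt(-737) + 28499) - 24924 = (I*sqrt(737) + 28499) - 24924 = (28499 + I*sqrt(737)) - 24924 = 3575 + I*sqrt(737)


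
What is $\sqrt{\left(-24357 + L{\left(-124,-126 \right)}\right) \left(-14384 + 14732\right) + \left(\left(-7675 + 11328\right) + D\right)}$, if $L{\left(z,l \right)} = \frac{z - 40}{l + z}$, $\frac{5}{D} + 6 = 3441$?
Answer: $\frac{4 i \sqrt{156198780483630}}{17175} \approx 2910.7 i$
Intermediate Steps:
$D = \frac{1}{687}$ ($D = \frac{5}{-6 + 3441} = \frac{5}{3435} = 5 \cdot \frac{1}{3435} = \frac{1}{687} \approx 0.0014556$)
$L{\left(z,l \right)} = \frac{-40 + z}{l + z}$
$\sqrt{\left(-24357 + L{\left(-124,-126 \right)}\right) \left(-14384 + 14732\right) + \left(\left(-7675 + 11328\right) + D\right)} = \sqrt{\left(-24357 + \frac{-40 - 124}{-126 - 124}\right) \left(-14384 + 14732\right) + \left(\left(-7675 + 11328\right) + \frac{1}{687}\right)} = \sqrt{\left(-24357 + \frac{1}{-250} \left(-164\right)\right) 348 + \left(3653 + \frac{1}{687}\right)} = \sqrt{\left(-24357 - - \frac{82}{125}\right) 348 + \frac{2509612}{687}} = \sqrt{\left(-24357 + \frac{82}{125}\right) 348 + \frac{2509612}{687}} = \sqrt{\left(- \frac{3044543}{125}\right) 348 + \frac{2509612}{687}} = \sqrt{- \frac{1059500964}{125} + \frac{2509612}{687}} = \sqrt{- \frac{727563460768}{85875}} = \frac{4 i \sqrt{156198780483630}}{17175}$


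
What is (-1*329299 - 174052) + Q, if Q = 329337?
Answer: -174014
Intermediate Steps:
(-1*329299 - 174052) + Q = (-1*329299 - 174052) + 329337 = (-329299 - 174052) + 329337 = -503351 + 329337 = -174014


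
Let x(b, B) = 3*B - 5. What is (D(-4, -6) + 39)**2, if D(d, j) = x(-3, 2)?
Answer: 1600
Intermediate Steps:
x(b, B) = -5 + 3*B
D(d, j) = 1 (D(d, j) = -5 + 3*2 = -5 + 6 = 1)
(D(-4, -6) + 39)**2 = (1 + 39)**2 = 40**2 = 1600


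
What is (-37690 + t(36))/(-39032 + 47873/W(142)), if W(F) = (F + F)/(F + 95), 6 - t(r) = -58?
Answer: -10685784/260813 ≈ -40.971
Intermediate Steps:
t(r) = 64 (t(r) = 6 - 1*(-58) = 6 + 58 = 64)
W(F) = 2*F/(95 + F) (W(F) = (2*F)/(95 + F) = 2*F/(95 + F))
(-37690 + t(36))/(-39032 + 47873/W(142)) = (-37690 + 64)/(-39032 + 47873/((2*142/(95 + 142)))) = -37626/(-39032 + 47873/((2*142/237))) = -37626/(-39032 + 47873/((2*142*(1/237)))) = -37626/(-39032 + 47873/(284/237)) = -37626/(-39032 + 47873*(237/284)) = -37626/(-39032 + 11345901/284) = -37626/260813/284 = -37626*284/260813 = -10685784/260813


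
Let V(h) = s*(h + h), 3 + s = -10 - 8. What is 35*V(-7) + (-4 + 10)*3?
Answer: 10308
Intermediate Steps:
s = -21 (s = -3 + (-10 - 8) = -3 - 18 = -21)
V(h) = -42*h (V(h) = -21*(h + h) = -42*h)
35*V(-7) + (-4 + 10)*3 = 35*(-42*(-7)) + (-4 + 10)*3 = 35*294 + 6*3 = 10290 + 18 = 10308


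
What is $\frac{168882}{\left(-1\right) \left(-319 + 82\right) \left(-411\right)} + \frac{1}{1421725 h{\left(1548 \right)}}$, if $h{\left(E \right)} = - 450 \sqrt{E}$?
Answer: $- \frac{56294}{32469} - \frac{\sqrt{43}}{165062272500} \approx -1.7338$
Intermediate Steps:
$\frac{168882}{\left(-1\right) \left(-319 + 82\right) \left(-411\right)} + \frac{1}{1421725 h{\left(1548 \right)}} = \frac{168882}{\left(-1\right) \left(-319 + 82\right) \left(-411\right)} + \frac{1}{1421725 \left(- 450 \sqrt{1548}\right)} = \frac{168882}{\left(-1\right) \left(\left(-237\right) \left(-411\right)\right)} + \frac{1}{1421725 \left(- 450 \cdot 6 \sqrt{43}\right)} = \frac{168882}{\left(-1\right) 97407} + \frac{1}{1421725 \left(- 2700 \sqrt{43}\right)} = \frac{168882}{-97407} + \frac{\left(- \frac{1}{116100}\right) \sqrt{43}}{1421725} = 168882 \left(- \frac{1}{97407}\right) - \frac{\sqrt{43}}{165062272500} = - \frac{56294}{32469} - \frac{\sqrt{43}}{165062272500}$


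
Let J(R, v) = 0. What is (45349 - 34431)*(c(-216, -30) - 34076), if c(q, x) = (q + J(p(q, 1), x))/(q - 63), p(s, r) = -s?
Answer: -11533032776/31 ≈ -3.7203e+8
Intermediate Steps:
c(q, x) = q/(-63 + q) (c(q, x) = (q + 0)/(q - 63) = q/(-63 + q))
(45349 - 34431)*(c(-216, -30) - 34076) = (45349 - 34431)*(-216/(-63 - 216) - 34076) = 10918*(-216/(-279) - 34076) = 10918*(-216*(-1/279) - 34076) = 10918*(24/31 - 34076) = 10918*(-1056332/31) = -11533032776/31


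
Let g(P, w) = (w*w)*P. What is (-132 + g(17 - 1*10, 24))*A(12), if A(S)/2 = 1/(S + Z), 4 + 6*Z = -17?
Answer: 15600/17 ≈ 917.65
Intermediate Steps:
Z = -7/2 (Z = -⅔ + (⅙)*(-17) = -⅔ - 17/6 = -7/2 ≈ -3.5000)
g(P, w) = P*w² (g(P, w) = w²*P = P*w²)
A(S) = 2/(-7/2 + S) (A(S) = 2/(S - 7/2) = 2/(-7/2 + S))
(-132 + g(17 - 1*10, 24))*A(12) = (-132 + (17 - 1*10)*24²)*(4/(-7 + 2*12)) = (-132 + (17 - 10)*576)*(4/(-7 + 24)) = (-132 + 7*576)*(4/17) = (-132 + 4032)*(4*(1/17)) = 3900*(4/17) = 15600/17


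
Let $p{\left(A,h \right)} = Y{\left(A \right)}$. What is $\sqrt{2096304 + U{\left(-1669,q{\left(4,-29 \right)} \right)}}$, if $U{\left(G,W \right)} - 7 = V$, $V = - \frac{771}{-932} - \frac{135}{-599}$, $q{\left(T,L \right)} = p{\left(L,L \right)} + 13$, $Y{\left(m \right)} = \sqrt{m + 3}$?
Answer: $\frac{\sqrt{163335809574860299}}{279134} \approx 1447.9$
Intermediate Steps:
$Y{\left(m \right)} = \sqrt{3 + m}$
$p{\left(A,h \right)} = \sqrt{3 + A}$
$q{\left(T,L \right)} = 13 + \sqrt{3 + L}$ ($q{\left(T,L \right)} = \sqrt{3 + L} + 13 = 13 + \sqrt{3 + L}$)
$V = \frac{587649}{558268}$ ($V = \left(-771\right) \left(- \frac{1}{932}\right) - - \frac{135}{599} = \frac{771}{932} + \frac{135}{599} = \frac{587649}{558268} \approx 1.0526$)
$U{\left(G,W \right)} = \frac{4495525}{558268}$ ($U{\left(G,W \right)} = 7 + \frac{587649}{558268} = \frac{4495525}{558268}$)
$\sqrt{2096304 + U{\left(-1669,q{\left(4,-29 \right)} \right)}} = \sqrt{2096304 + \frac{4495525}{558268}} = \sqrt{\frac{1170303936997}{558268}} = \frac{\sqrt{163335809574860299}}{279134}$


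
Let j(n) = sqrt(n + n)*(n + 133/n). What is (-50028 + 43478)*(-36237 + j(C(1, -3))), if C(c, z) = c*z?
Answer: 237352350 + 930100*I*sqrt(6)/3 ≈ 2.3735e+8 + 7.5942e+5*I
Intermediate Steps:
j(n) = sqrt(2)*sqrt(n)*(n + 133/n) (j(n) = sqrt(2*n)*(n + 133/n) = (sqrt(2)*sqrt(n))*(n + 133/n) = sqrt(2)*sqrt(n)*(n + 133/n))
(-50028 + 43478)*(-36237 + j(C(1, -3))) = (-50028 + 43478)*(-36237 + sqrt(2)*(133 + (1*(-3))**2)/sqrt(1*(-3))) = -6550*(-36237 + sqrt(2)*(133 + (-3)**2)/sqrt(-3)) = -6550*(-36237 + sqrt(2)*(-I*sqrt(3)/3)*(133 + 9)) = -6550*(-36237 + sqrt(2)*(-I*sqrt(3)/3)*142) = -6550*(-36237 - 142*I*sqrt(6)/3) = 237352350 + 930100*I*sqrt(6)/3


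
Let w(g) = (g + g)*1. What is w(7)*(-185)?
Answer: -2590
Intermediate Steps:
w(g) = 2*g (w(g) = (2*g)*1 = 2*g)
w(7)*(-185) = (2*7)*(-185) = 14*(-185) = -2590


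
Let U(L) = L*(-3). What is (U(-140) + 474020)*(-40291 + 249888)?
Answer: 99441200680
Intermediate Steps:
U(L) = -3*L
(U(-140) + 474020)*(-40291 + 249888) = (-3*(-140) + 474020)*(-40291 + 249888) = (420 + 474020)*209597 = 474440*209597 = 99441200680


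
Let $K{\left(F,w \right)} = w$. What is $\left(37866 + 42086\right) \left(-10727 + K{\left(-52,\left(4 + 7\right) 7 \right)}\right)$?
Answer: $-851488800$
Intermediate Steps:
$\left(37866 + 42086\right) \left(-10727 + K{\left(-52,\left(4 + 7\right) 7 \right)}\right) = \left(37866 + 42086\right) \left(-10727 + \left(4 + 7\right) 7\right) = 79952 \left(-10727 + 11 \cdot 7\right) = 79952 \left(-10727 + 77\right) = 79952 \left(-10650\right) = -851488800$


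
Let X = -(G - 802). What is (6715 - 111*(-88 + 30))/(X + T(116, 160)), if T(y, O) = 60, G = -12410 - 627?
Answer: 13153/13899 ≈ 0.94633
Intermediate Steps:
G = -13037
X = 13839 (X = -(-13037 - 802) = -1*(-13839) = 13839)
(6715 - 111*(-88 + 30))/(X + T(116, 160)) = (6715 - 111*(-88 + 30))/(13839 + 60) = (6715 - 111*(-58))/13899 = (6715 + 6438)*(1/13899) = 13153*(1/13899) = 13153/13899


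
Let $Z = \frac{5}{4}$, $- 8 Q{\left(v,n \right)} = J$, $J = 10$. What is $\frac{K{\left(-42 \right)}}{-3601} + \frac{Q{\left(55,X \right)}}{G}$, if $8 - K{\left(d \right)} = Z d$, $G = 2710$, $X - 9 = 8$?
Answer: $- \frac{134765}{7806968} \approx -0.017262$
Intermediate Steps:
$X = 17$ ($X = 9 + 8 = 17$)
$Q{\left(v,n \right)} = - \frac{5}{4}$ ($Q{\left(v,n \right)} = \left(- \frac{1}{8}\right) 10 = - \frac{5}{4}$)
$Z = \frac{5}{4}$ ($Z = 5 \cdot \frac{1}{4} = \frac{5}{4} \approx 1.25$)
$K{\left(d \right)} = 8 - \frac{5 d}{4}$
$\frac{K{\left(-42 \right)}}{-3601} + \frac{Q{\left(55,X \right)}}{G} = \frac{8 - - \frac{105}{2}}{-3601} - \frac{5}{4 \cdot 2710} = \left(8 + \frac{105}{2}\right) \left(- \frac{1}{3601}\right) - \frac{1}{2168} = \frac{121}{2} \left(- \frac{1}{3601}\right) - \frac{1}{2168} = - \frac{121}{7202} - \frac{1}{2168} = - \frac{134765}{7806968}$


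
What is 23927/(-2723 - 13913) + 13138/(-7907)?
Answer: -407754557/131540852 ≈ -3.0998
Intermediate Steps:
23927/(-2723 - 13913) + 13138/(-7907) = 23927/(-16636) + 13138*(-1/7907) = 23927*(-1/16636) - 13138/7907 = -23927/16636 - 13138/7907 = -407754557/131540852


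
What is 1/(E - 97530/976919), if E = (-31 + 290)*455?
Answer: 976919/115124922025 ≈ 8.4857e-6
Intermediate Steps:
E = 117845 (E = 259*455 = 117845)
1/(E - 97530/976919) = 1/(117845 - 97530/976919) = 1/(115124922025/976919) = 976919/115124922025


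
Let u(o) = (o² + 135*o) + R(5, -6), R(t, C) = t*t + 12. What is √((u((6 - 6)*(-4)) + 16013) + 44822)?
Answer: 2*√15218 ≈ 246.72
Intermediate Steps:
R(t, C) = 12 + t² (R(t, C) = t² + 12 = 12 + t²)
u(o) = 37 + o² + 135*o (u(o) = (o² + 135*o) + (12 + 5²) = (o² + 135*o) + (12 + 25) = (o² + 135*o) + 37 = 37 + o² + 135*o)
√((u((6 - 6)*(-4)) + 16013) + 44822) = √(((37 + ((6 - 6)*(-4))² + 135*((6 - 6)*(-4))) + 16013) + 44822) = √(((37 + (0*(-4))² + 135*(0*(-4))) + 16013) + 44822) = √(((37 + 0² + 135*0) + 16013) + 44822) = √(((37 + 0 + 0) + 16013) + 44822) = √((37 + 16013) + 44822) = √(16050 + 44822) = √60872 = 2*√15218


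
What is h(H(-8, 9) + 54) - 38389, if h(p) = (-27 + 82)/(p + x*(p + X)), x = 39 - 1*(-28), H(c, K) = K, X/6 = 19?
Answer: -457673603/11922 ≈ -38389.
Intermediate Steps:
X = 114 (X = 6*19 = 114)
x = 67 (x = 39 + 28 = 67)
h(p) = 55/(7638 + 68*p) (h(p) = (-27 + 82)/(p + 67*(p + 114)) = 55/(p + 67*(114 + p)) = 55/(p + (7638 + 67*p)) = 55/(7638 + 68*p))
h(H(-8, 9) + 54) - 38389 = 55/(2*(3819 + 34*(9 + 54))) - 38389 = 55/(2*(3819 + 34*63)) - 38389 = 55/(2*(3819 + 2142)) - 38389 = (55/2)/5961 - 38389 = (55/2)*(1/5961) - 38389 = 55/11922 - 38389 = -457673603/11922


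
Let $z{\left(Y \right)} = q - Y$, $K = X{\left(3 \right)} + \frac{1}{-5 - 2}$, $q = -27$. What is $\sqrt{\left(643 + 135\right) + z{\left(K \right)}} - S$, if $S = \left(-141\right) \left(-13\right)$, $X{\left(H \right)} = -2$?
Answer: $-1833 + \frac{2 \sqrt{9226}}{7} \approx -1805.6$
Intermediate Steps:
$K = - \frac{15}{7}$ ($K = -2 + \frac{1}{-5 - 2} = -2 + \frac{1}{-7} = -2 - \frac{1}{7} = - \frac{15}{7} \approx -2.1429$)
$z{\left(Y \right)} = -27 - Y$
$S = 1833$
$\sqrt{\left(643 + 135\right) + z{\left(K \right)}} - S = \sqrt{\left(643 + 135\right) - \frac{174}{7}} - 1833 = \sqrt{778 + \left(-27 + \frac{15}{7}\right)} - 1833 = \sqrt{778 - \frac{174}{7}} - 1833 = \sqrt{\frac{5272}{7}} - 1833 = \frac{2 \sqrt{9226}}{7} - 1833 = -1833 + \frac{2 \sqrt{9226}}{7}$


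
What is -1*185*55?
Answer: -10175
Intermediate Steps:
-1*185*55 = -185*55 = -10175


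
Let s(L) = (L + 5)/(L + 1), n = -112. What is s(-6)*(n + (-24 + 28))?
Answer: -108/5 ≈ -21.600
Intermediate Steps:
s(L) = (5 + L)/(1 + L)
s(-6)*(n + (-24 + 28)) = ((5 - 6)/(1 - 6))*(-112 + (-24 + 28)) = (-1/(-5))*(-112 + 4) = -1/5*(-1)*(-108) = (1/5)*(-108) = -108/5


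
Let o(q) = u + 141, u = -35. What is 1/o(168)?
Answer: 1/106 ≈ 0.0094340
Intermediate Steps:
o(q) = 106 (o(q) = -35 + 141 = 106)
1/o(168) = 1/106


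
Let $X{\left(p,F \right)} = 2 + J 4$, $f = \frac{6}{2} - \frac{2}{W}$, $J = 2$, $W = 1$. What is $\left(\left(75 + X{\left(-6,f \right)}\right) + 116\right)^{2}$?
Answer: $40401$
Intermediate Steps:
$f = 1$ ($f = \frac{6}{2} - \frac{2}{1} = 6 \cdot \frac{1}{2} - 2 = 3 - 2 = 1$)
$X{\left(p,F \right)} = 10$ ($X{\left(p,F \right)} = 2 + 2 \cdot 4 = 2 + 8 = 10$)
$\left(\left(75 + X{\left(-6,f \right)}\right) + 116\right)^{2} = \left(\left(75 + 10\right) + 116\right)^{2} = \left(85 + 116\right)^{2} = 201^{2} = 40401$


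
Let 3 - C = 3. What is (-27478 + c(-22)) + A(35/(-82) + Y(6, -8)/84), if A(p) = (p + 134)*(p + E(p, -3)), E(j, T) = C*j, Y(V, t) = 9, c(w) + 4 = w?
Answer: -36303953271/1317904 ≈ -27547.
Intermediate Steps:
C = 0 (C = 3 - 1*3 = 3 - 3 = 0)
c(w) = -4 + w
E(j, T) = 0 (E(j, T) = 0*j = 0)
A(p) = p*(134 + p) (A(p) = (p + 134)*(p + 0) = (134 + p)*p = p*(134 + p))
(-27478 + c(-22)) + A(35/(-82) + Y(6, -8)/84) = (-27478 + (-4 - 22)) + (35/(-82) + 9/84)*(134 + (35/(-82) + 9/84)) = (-27478 - 26) + (35*(-1/82) + 9*(1/84))*(134 + (35*(-1/82) + 9*(1/84))) = -27504 + (-35/82 + 3/28)*(134 + (-35/82 + 3/28)) = -27504 - 367*(134 - 367/1148)/1148 = -27504 - 367/1148*153465/1148 = -27504 - 56321655/1317904 = -36303953271/1317904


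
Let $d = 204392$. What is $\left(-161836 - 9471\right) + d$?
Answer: $33085$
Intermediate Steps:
$\left(-161836 - 9471\right) + d = \left(-161836 - 9471\right) + 204392 = -171307 + 204392 = 33085$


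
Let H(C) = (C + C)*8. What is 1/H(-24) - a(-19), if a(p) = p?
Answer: 7295/384 ≈ 18.997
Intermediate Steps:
H(C) = 16*C (H(C) = (2*C)*8 = 16*C)
1/H(-24) - a(-19) = 1/(16*(-24)) - 1*(-19) = 1/(-384) + 19 = -1/384 + 19 = 7295/384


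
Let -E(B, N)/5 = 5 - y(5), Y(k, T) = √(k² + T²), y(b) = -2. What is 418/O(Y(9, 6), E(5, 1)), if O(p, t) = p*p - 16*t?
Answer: 418/677 ≈ 0.61743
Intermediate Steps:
Y(k, T) = √(T² + k²)
E(B, N) = -35 (E(B, N) = -5*(5 - 1*(-2)) = -5*(5 + 2) = -5*7 = -35)
O(p, t) = p² - 16*t
418/O(Y(9, 6), E(5, 1)) = 418/((√(6² + 9²))² - 16*(-35)) = 418/((√(36 + 81))² + 560) = 418/((√117)² + 560) = 418/((3*√13)² + 560) = 418/(117 + 560) = 418/677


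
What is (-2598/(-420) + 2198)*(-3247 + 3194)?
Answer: -8177529/70 ≈ -1.1682e+5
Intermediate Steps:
(-2598/(-420) + 2198)*(-3247 + 3194) = (-2598*(-1/420) + 2198)*(-53) = (433/70 + 2198)*(-53) = (154293/70)*(-53) = -8177529/70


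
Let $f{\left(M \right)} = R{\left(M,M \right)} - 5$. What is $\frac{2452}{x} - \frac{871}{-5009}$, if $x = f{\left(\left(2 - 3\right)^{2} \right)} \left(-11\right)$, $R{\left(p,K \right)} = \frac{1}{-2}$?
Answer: $\frac{24669527}{606089} \approx 40.703$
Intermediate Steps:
$R{\left(p,K \right)} = - \frac{1}{2}$
$f{\left(M \right)} = - \frac{11}{2}$ ($f{\left(M \right)} = - \frac{1}{2} - 5 = - \frac{11}{2}$)
$x = \frac{121}{2}$ ($x = \left(- \frac{11}{2}\right) \left(-11\right) = \frac{121}{2} \approx 60.5$)
$\frac{2452}{x} - \frac{871}{-5009} = \frac{2452}{\frac{121}{2}} - \frac{871}{-5009} = 2452 \cdot \frac{2}{121} - - \frac{871}{5009} = \frac{4904}{121} + \frac{871}{5009} = \frac{24669527}{606089}$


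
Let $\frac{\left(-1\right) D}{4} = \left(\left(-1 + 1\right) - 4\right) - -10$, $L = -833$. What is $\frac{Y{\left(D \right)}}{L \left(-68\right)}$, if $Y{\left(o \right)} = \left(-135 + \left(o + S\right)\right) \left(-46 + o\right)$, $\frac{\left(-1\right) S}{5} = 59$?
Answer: $\frac{1135}{2023} \approx 0.56105$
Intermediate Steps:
$S = -295$ ($S = \left(-5\right) 59 = -295$)
$D = -24$ ($D = - 4 \left(\left(\left(-1 + 1\right) - 4\right) - -10\right) = - 4 \left(\left(0 - 4\right) + 10\right) = - 4 \left(-4 + 10\right) = \left(-4\right) 6 = -24$)
$Y{\left(o \right)} = \left(-430 + o\right) \left(-46 + o\right)$ ($Y{\left(o \right)} = \left(-135 + \left(o - 295\right)\right) \left(-46 + o\right) = \left(-135 + \left(-295 + o\right)\right) \left(-46 + o\right) = \left(-430 + o\right) \left(-46 + o\right)$)
$\frac{Y{\left(D \right)}}{L \left(-68\right)} = \frac{19780 + \left(-24\right)^{2} - -11424}{\left(-833\right) \left(-68\right)} = \frac{19780 + 576 + 11424}{56644} = 31780 \cdot \frac{1}{56644} = \frac{1135}{2023}$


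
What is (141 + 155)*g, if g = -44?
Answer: -13024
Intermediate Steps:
(141 + 155)*g = (141 + 155)*(-44) = 296*(-44) = -13024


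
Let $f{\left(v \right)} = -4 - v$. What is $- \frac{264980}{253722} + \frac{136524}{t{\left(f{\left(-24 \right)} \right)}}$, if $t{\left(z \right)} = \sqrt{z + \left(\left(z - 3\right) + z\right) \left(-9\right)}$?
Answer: $- \frac{132490}{126861} - \frac{136524 i \sqrt{313}}{313} \approx -1.0444 - 7716.8 i$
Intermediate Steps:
$t{\left(z \right)} = \sqrt{27 - 17 z}$ ($t{\left(z \right)} = \sqrt{z + \left(\left(z - 3\right) + z\right) \left(-9\right)} = \sqrt{z + \left(\left(-3 + z\right) + z\right) \left(-9\right)} = \sqrt{z + \left(-3 + 2 z\right) \left(-9\right)} = \sqrt{z - \left(-27 + 18 z\right)} = \sqrt{27 - 17 z}$)
$- \frac{264980}{253722} + \frac{136524}{t{\left(f{\left(-24 \right)} \right)}} = - \frac{264980}{253722} + \frac{136524}{\sqrt{27 - 17 \left(-4 - -24\right)}} = \left(-264980\right) \frac{1}{253722} + \frac{136524}{\sqrt{27 - 17 \left(-4 + 24\right)}} = - \frac{132490}{126861} + \frac{136524}{\sqrt{27 - 340}} = - \frac{132490}{126861} + \frac{136524}{\sqrt{-313}} = - \frac{132490}{126861} + \frac{136524}{i \sqrt{313}} = - \frac{132490}{126861} + 136524 \left(- \frac{i \sqrt{313}}{313}\right) = - \frac{132490}{126861} - \frac{136524 i \sqrt{313}}{313}$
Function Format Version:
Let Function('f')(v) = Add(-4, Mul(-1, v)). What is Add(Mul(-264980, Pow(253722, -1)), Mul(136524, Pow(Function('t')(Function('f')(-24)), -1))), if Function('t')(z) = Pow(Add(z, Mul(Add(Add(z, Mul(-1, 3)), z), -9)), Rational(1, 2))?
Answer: Add(Rational(-132490, 126861), Mul(Rational(-136524, 313), I, Pow(313, Rational(1, 2)))) ≈ Add(-1.0444, Mul(-7716.8, I))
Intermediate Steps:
Function('t')(z) = Pow(Add(27, Mul(-17, z)), Rational(1, 2)) (Function('t')(z) = Pow(Add(z, Mul(Add(Add(z, -3), z), -9)), Rational(1, 2)) = Pow(Add(z, Mul(Add(Add(-3, z), z), -9)), Rational(1, 2)) = Pow(Add(z, Mul(Add(-3, Mul(2, z)), -9)), Rational(1, 2)) = Pow(Add(z, Add(27, Mul(-18, z))), Rational(1, 2)) = Pow(Add(27, Mul(-17, z)), Rational(1, 2)))
Add(Mul(-264980, Pow(253722, -1)), Mul(136524, Pow(Function('t')(Function('f')(-24)), -1))) = Add(Mul(-264980, Pow(253722, -1)), Mul(136524, Pow(Pow(Add(27, Mul(-17, Add(-4, Mul(-1, -24)))), Rational(1, 2)), -1))) = Add(Mul(-264980, Rational(1, 253722)), Mul(136524, Pow(Pow(Add(27, Mul(-17, Add(-4, 24))), Rational(1, 2)), -1))) = Add(Rational(-132490, 126861), Mul(136524, Pow(Pow(Add(27, Mul(-17, 20)), Rational(1, 2)), -1))) = Add(Rational(-132490, 126861), Mul(136524, Pow(Pow(Add(27, -340), Rational(1, 2)), -1))) = Add(Rational(-132490, 126861), Mul(136524, Pow(Pow(-313, Rational(1, 2)), -1))) = Add(Rational(-132490, 126861), Mul(136524, Pow(Mul(I, Pow(313, Rational(1, 2))), -1))) = Add(Rational(-132490, 126861), Mul(136524, Mul(Rational(-1, 313), I, Pow(313, Rational(1, 2))))) = Add(Rational(-132490, 126861), Mul(Rational(-136524, 313), I, Pow(313, Rational(1, 2))))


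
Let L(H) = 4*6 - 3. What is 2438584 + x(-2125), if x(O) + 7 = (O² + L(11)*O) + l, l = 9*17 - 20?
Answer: 6909710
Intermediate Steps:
L(H) = 21 (L(H) = 24 - 3 = 21)
l = 133 (l = 153 - 20 = 133)
x(O) = 126 + O² + 21*O (x(O) = -7 + ((O² + 21*O) + 133) = -7 + (133 + O² + 21*O) = 126 + O² + 21*O)
2438584 + x(-2125) = 2438584 + (126 + (-2125)² + 21*(-2125)) = 2438584 + (126 + 4515625 - 44625) = 2438584 + 4471126 = 6909710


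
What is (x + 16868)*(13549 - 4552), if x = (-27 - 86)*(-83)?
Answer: 236144259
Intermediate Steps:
x = 9379 (x = -113*(-83) = 9379)
(x + 16868)*(13549 - 4552) = (9379 + 16868)*(13549 - 4552) = 26247*8997 = 236144259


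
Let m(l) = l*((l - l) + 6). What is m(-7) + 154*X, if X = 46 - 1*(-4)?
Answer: 7658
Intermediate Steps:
m(l) = 6*l (m(l) = l*(0 + 6) = l*6 = 6*l)
X = 50 (X = 46 + 4 = 50)
m(-7) + 154*X = 6*(-7) + 154*50 = -42 + 7700 = 7658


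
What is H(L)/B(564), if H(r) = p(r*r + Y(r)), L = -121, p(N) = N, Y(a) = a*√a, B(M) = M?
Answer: 14641/564 - 1331*I/564 ≈ 25.959 - 2.3599*I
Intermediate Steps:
Y(a) = a^(3/2)
H(r) = r² + r^(3/2) (H(r) = r*r + r^(3/2) = r² + r^(3/2))
H(L)/B(564) = ((-121)² + (-121)^(3/2))/564 = (14641 - 1331*I)*(1/564) = 14641/564 - 1331*I/564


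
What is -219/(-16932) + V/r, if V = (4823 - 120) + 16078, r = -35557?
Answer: -114692303/200683708 ≈ -0.57151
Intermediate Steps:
V = 20781 (V = 4703 + 16078 = 20781)
-219/(-16932) + V/r = -219/(-16932) + 20781/(-35557) = -219*(-1/16932) + 20781*(-1/35557) = 73/5644 - 20781/35557 = -114692303/200683708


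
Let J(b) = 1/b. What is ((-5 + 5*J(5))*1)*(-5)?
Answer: 20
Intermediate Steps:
((-5 + 5*J(5))*1)*(-5) = ((-5 + 5/5)*1)*(-5) = ((-5 + 5*(⅕))*1)*(-5) = ((-5 + 1)*1)*(-5) = -4*1*(-5) = -4*(-5) = 20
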